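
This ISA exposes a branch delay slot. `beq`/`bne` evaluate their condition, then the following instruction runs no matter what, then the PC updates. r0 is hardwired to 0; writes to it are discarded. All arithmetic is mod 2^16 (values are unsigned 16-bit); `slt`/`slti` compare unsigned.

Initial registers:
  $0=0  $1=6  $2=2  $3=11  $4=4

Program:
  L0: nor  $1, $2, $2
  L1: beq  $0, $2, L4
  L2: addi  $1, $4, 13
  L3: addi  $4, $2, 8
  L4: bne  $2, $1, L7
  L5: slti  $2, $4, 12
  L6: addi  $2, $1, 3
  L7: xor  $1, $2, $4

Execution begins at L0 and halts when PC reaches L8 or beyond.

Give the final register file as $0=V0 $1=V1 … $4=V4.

  step pc=0: nor  $1, $2, $2  regs=(0,65533,2,11,4)
  step pc=1: beq  $0, $2, L4  cond=F  regs=(0,65533,2,11,4)
  step pc=2: addi  $1, $4, 13  regs=(0,17,2,11,4)
  step pc=3: addi  $4, $2, 8  regs=(0,17,2,11,10)
  step pc=4: bne  $2, $1, L7  cond=T  regs=(0,17,2,11,10)
  step pc=5: slti  $2, $4, 12  regs=(0,17,1,11,10)
  step pc=7: xor  $1, $2, $4  regs=(0,11,1,11,10)

$0=0 $1=11 $2=1 $3=11 $4=10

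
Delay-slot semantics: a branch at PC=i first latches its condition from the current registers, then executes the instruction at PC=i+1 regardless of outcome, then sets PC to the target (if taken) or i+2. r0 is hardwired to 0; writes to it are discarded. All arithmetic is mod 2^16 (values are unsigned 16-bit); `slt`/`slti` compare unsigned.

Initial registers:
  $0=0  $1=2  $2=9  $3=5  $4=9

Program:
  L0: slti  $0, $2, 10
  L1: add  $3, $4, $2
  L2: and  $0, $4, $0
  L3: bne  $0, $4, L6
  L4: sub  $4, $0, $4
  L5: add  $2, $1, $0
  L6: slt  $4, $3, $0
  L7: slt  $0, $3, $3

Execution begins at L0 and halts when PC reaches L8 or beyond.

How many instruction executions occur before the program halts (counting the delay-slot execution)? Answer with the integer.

7

[0] slti  $0, $2, 10  →  {$0:0, $1:2, $2:9, $3:5, $4:9}
[1] add  $3, $4, $2  →  {$0:0, $1:2, $2:9, $3:18, $4:9}
[2] and  $0, $4, $0  →  {$0:0, $1:2, $2:9, $3:18, $4:9}
[3] bne  $0, $4, L6  →  {$0:0, $1:2, $2:9, $3:18, $4:9}  ⟨branch taken⟩
[4] sub  $4, $0, $4  →  {$0:0, $1:2, $2:9, $3:18, $4:65527}
[6] slt  $4, $3, $0  →  {$0:0, $1:2, $2:9, $3:18, $4:0}
[7] slt  $0, $3, $3  →  {$0:0, $1:2, $2:9, $3:18, $4:0}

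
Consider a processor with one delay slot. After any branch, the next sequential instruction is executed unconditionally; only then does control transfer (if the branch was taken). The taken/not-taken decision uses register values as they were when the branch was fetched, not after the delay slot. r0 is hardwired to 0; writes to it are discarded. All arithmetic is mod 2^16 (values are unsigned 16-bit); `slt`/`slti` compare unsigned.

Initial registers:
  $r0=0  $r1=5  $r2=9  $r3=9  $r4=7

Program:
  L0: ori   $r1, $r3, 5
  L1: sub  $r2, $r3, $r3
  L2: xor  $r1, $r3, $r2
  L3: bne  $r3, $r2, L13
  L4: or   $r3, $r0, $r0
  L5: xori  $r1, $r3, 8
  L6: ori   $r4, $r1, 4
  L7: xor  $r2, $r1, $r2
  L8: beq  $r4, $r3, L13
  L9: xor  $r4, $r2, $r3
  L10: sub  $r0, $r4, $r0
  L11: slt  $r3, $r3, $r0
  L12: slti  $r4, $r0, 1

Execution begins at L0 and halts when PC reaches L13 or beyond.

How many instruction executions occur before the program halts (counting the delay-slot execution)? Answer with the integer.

PC=0  ori   $r1, $r3, 5      | $r0=0 $r1=13 $r2=9 $r3=9 $r4=7
PC=1  sub  $r2, $r3, $r3     | $r0=0 $r1=13 $r2=0 $r3=9 $r4=7
PC=2  xor  $r1, $r3, $r2     | $r0=0 $r1=9 $r2=0 $r3=9 $r4=7
PC=3  bne  $r3, $r2, L13     | $r0=0 $r1=9 $r2=0 $r3=9 $r4=7  [TAKEN]
PC=4  or   $r3, $r0, $r0     | $r0=0 $r1=9 $r2=0 $r3=0 $r4=7

5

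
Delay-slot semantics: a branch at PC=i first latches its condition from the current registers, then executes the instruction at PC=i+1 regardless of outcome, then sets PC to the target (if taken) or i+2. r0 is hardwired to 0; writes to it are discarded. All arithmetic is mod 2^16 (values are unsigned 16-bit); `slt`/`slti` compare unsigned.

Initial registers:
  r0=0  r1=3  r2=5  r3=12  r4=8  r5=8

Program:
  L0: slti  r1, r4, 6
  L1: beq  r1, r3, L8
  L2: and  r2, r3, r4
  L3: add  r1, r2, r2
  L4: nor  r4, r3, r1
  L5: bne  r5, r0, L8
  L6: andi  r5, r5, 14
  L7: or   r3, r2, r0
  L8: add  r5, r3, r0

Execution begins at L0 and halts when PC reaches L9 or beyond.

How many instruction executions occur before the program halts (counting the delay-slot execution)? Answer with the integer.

[0] slti  r1, r4, 6  →  {r0:0, r1:0, r2:5, r3:12, r4:8, r5:8}
[1] beq  r1, r3, L8  →  {r0:0, r1:0, r2:5, r3:12, r4:8, r5:8}  ⟨branch fallthrough⟩
[2] and  r2, r3, r4  →  {r0:0, r1:0, r2:8, r3:12, r4:8, r5:8}
[3] add  r1, r2, r2  →  {r0:0, r1:16, r2:8, r3:12, r4:8, r5:8}
[4] nor  r4, r3, r1  →  {r0:0, r1:16, r2:8, r3:12, r4:65507, r5:8}
[5] bne  r5, r0, L8  →  {r0:0, r1:16, r2:8, r3:12, r4:65507, r5:8}  ⟨branch taken⟩
[6] andi  r5, r5, 14  →  {r0:0, r1:16, r2:8, r3:12, r4:65507, r5:8}
[8] add  r5, r3, r0  →  {r0:0, r1:16, r2:8, r3:12, r4:65507, r5:12}

8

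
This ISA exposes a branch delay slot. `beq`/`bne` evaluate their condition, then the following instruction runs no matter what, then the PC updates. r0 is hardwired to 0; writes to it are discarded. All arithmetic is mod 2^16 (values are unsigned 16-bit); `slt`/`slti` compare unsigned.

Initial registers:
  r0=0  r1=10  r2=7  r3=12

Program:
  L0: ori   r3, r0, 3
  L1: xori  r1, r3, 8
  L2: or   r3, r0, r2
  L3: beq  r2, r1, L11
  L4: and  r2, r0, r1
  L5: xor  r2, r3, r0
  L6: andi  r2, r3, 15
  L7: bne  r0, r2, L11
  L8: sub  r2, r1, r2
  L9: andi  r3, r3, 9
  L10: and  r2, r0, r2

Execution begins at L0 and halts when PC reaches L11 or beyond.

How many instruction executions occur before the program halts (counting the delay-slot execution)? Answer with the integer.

PC=0  ori   r3, r0, 3        | r0=0 r1=10 r2=7 r3=3
PC=1  xori  r1, r3, 8        | r0=0 r1=11 r2=7 r3=3
PC=2  or   r3, r0, r2        | r0=0 r1=11 r2=7 r3=7
PC=3  beq  r2, r1, L11       | r0=0 r1=11 r2=7 r3=7  [not taken]
PC=4  and  r2, r0, r1        | r0=0 r1=11 r2=0 r3=7
PC=5  xor  r2, r3, r0        | r0=0 r1=11 r2=7 r3=7
PC=6  andi  r2, r3, 15       | r0=0 r1=11 r2=7 r3=7
PC=7  bne  r0, r2, L11       | r0=0 r1=11 r2=7 r3=7  [TAKEN]
PC=8  sub  r2, r1, r2        | r0=0 r1=11 r2=4 r3=7

9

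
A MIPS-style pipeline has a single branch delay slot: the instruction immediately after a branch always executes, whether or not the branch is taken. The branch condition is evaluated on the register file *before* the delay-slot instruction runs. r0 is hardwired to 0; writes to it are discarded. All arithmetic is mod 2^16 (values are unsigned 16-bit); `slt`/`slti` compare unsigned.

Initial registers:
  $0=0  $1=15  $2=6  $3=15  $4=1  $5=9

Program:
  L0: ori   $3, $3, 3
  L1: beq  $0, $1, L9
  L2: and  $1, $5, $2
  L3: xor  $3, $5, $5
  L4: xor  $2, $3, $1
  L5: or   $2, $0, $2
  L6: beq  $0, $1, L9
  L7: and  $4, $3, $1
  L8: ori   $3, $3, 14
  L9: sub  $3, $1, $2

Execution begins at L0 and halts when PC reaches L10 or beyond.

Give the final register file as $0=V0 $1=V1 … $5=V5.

$0=0 $1=0 $2=0 $3=0 $4=0 $5=9

[0] ori   $3, $3, 3  →  {$0:0, $1:15, $2:6, $3:15, $4:1, $5:9}
[1] beq  $0, $1, L9  →  {$0:0, $1:15, $2:6, $3:15, $4:1, $5:9}  ⟨branch fallthrough⟩
[2] and  $1, $5, $2  →  {$0:0, $1:0, $2:6, $3:15, $4:1, $5:9}
[3] xor  $3, $5, $5  →  {$0:0, $1:0, $2:6, $3:0, $4:1, $5:9}
[4] xor  $2, $3, $1  →  {$0:0, $1:0, $2:0, $3:0, $4:1, $5:9}
[5] or   $2, $0, $2  →  {$0:0, $1:0, $2:0, $3:0, $4:1, $5:9}
[6] beq  $0, $1, L9  →  {$0:0, $1:0, $2:0, $3:0, $4:1, $5:9}  ⟨branch taken⟩
[7] and  $4, $3, $1  →  {$0:0, $1:0, $2:0, $3:0, $4:0, $5:9}
[9] sub  $3, $1, $2  →  {$0:0, $1:0, $2:0, $3:0, $4:0, $5:9}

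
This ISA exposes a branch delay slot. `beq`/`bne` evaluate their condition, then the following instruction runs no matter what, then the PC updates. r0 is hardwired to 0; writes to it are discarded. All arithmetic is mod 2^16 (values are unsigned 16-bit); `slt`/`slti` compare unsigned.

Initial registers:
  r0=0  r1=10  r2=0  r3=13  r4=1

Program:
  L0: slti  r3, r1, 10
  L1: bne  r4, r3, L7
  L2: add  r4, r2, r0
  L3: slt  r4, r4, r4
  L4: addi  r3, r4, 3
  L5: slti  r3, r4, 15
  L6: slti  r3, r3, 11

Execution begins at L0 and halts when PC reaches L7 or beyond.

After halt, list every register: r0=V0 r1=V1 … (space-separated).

#0 slti  r3, r1, 10 ; 0/10/0/0/1
#1 bne  r4, r3, L7 ; 0/10/0/0/1 ; →target
#2 add  r4, r2, r0 ; 0/10/0/0/0

r0=0 r1=10 r2=0 r3=0 r4=0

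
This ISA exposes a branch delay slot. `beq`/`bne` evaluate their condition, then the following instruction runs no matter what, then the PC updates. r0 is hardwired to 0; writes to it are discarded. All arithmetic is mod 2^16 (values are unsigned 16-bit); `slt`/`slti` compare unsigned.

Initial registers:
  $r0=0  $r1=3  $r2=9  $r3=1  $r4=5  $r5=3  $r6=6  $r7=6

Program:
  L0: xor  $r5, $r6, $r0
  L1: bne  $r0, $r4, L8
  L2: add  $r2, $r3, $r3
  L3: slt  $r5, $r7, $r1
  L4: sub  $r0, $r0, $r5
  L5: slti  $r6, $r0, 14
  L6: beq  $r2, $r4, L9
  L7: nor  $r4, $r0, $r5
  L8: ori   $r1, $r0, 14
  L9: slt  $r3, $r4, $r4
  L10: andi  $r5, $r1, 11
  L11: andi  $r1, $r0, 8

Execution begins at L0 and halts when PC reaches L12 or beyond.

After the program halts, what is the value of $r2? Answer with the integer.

2

PC=0  xor  $r5, $r6, $r0     | $r0=0 $r1=3 $r2=9 $r3=1 $r4=5 $r5=6 $r6=6 $r7=6
PC=1  bne  $r0, $r4, L8      | $r0=0 $r1=3 $r2=9 $r3=1 $r4=5 $r5=6 $r6=6 $r7=6  [TAKEN]
PC=2  add  $r2, $r3, $r3     | $r0=0 $r1=3 $r2=2 $r3=1 $r4=5 $r5=6 $r6=6 $r7=6
PC=8  ori   $r1, $r0, 14     | $r0=0 $r1=14 $r2=2 $r3=1 $r4=5 $r5=6 $r6=6 $r7=6
PC=9  slt  $r3, $r4, $r4     | $r0=0 $r1=14 $r2=2 $r3=0 $r4=5 $r5=6 $r6=6 $r7=6
PC=10 andi  $r5, $r1, 11     | $r0=0 $r1=14 $r2=2 $r3=0 $r4=5 $r5=10 $r6=6 $r7=6
PC=11 andi  $r1, $r0, 8      | $r0=0 $r1=0 $r2=2 $r3=0 $r4=5 $r5=10 $r6=6 $r7=6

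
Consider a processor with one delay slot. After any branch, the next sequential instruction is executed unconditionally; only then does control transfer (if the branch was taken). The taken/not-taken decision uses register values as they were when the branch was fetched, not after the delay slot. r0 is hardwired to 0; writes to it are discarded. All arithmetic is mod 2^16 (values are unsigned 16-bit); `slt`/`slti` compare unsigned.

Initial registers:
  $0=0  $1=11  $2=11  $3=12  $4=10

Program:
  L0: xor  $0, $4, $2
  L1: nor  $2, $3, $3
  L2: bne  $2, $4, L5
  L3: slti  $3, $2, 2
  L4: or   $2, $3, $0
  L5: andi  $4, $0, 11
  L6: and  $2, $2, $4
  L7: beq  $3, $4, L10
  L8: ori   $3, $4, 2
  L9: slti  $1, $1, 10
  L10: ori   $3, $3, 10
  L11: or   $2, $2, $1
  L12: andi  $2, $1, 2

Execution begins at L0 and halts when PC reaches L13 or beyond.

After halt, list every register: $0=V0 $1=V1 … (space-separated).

  step pc=0: xor  $0, $4, $2  regs=(0,11,11,12,10)
  step pc=1: nor  $2, $3, $3  regs=(0,11,65523,12,10)
  step pc=2: bne  $2, $4, L5  cond=T  regs=(0,11,65523,12,10)
  step pc=3: slti  $3, $2, 2  regs=(0,11,65523,0,10)
  step pc=5: andi  $4, $0, 11  regs=(0,11,65523,0,0)
  step pc=6: and  $2, $2, $4  regs=(0,11,0,0,0)
  step pc=7: beq  $3, $4, L10  cond=T  regs=(0,11,0,0,0)
  step pc=8: ori   $3, $4, 2  regs=(0,11,0,2,0)
  step pc=10: ori   $3, $3, 10  regs=(0,11,0,10,0)
  step pc=11: or   $2, $2, $1  regs=(0,11,11,10,0)
  step pc=12: andi  $2, $1, 2  regs=(0,11,2,10,0)

$0=0 $1=11 $2=2 $3=10 $4=0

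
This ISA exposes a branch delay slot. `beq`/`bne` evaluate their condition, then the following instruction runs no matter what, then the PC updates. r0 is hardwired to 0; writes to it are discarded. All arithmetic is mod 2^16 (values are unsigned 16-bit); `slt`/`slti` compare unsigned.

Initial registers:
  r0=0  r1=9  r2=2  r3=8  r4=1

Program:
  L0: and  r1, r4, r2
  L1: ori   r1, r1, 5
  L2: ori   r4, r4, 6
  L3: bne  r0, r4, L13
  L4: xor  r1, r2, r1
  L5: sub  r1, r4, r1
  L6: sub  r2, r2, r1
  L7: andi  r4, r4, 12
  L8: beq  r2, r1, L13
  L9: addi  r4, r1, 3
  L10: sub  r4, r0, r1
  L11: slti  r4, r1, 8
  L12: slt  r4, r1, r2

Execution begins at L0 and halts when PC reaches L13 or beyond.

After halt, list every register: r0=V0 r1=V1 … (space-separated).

  step pc=0: and  r1, r4, r2  regs=(0,0,2,8,1)
  step pc=1: ori   r1, r1, 5  regs=(0,5,2,8,1)
  step pc=2: ori   r4, r4, 6  regs=(0,5,2,8,7)
  step pc=3: bne  r0, r4, L13  cond=T  regs=(0,5,2,8,7)
  step pc=4: xor  r1, r2, r1  regs=(0,7,2,8,7)

r0=0 r1=7 r2=2 r3=8 r4=7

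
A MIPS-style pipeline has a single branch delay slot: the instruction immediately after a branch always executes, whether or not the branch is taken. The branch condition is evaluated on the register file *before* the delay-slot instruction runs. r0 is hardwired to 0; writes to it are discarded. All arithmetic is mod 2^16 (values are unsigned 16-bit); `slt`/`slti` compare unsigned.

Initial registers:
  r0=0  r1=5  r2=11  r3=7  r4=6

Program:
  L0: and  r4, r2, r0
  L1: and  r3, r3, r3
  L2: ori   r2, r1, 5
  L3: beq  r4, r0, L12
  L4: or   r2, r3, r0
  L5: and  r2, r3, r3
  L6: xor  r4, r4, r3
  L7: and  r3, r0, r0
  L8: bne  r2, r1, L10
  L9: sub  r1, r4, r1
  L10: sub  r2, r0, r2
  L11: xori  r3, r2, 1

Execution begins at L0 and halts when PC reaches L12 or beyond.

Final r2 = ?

7

[0] and  r4, r2, r0  →  {r0:0, r1:5, r2:11, r3:7, r4:0}
[1] and  r3, r3, r3  →  {r0:0, r1:5, r2:11, r3:7, r4:0}
[2] ori   r2, r1, 5  →  {r0:0, r1:5, r2:5, r3:7, r4:0}
[3] beq  r4, r0, L12  →  {r0:0, r1:5, r2:5, r3:7, r4:0}  ⟨branch taken⟩
[4] or   r2, r3, r0  →  {r0:0, r1:5, r2:7, r3:7, r4:0}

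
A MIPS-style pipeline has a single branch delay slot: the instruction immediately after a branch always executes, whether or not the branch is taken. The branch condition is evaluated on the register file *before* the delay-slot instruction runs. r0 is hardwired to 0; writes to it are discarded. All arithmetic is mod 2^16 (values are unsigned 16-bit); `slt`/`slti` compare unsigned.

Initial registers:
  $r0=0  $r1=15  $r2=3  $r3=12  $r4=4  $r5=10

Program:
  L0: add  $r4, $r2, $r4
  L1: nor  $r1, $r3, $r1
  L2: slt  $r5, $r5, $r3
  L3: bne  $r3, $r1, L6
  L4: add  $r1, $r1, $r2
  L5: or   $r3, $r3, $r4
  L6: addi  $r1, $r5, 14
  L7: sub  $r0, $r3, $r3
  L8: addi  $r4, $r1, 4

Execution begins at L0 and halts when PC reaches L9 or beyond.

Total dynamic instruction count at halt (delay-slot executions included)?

8

  step pc=0: add  $r4, $r2, $r4  regs=(0,15,3,12,7,10)
  step pc=1: nor  $r1, $r3, $r1  regs=(0,65520,3,12,7,10)
  step pc=2: slt  $r5, $r5, $r3  regs=(0,65520,3,12,7,1)
  step pc=3: bne  $r3, $r1, L6  cond=T  regs=(0,65520,3,12,7,1)
  step pc=4: add  $r1, $r1, $r2  regs=(0,65523,3,12,7,1)
  step pc=6: addi  $r1, $r5, 14  regs=(0,15,3,12,7,1)
  step pc=7: sub  $r0, $r3, $r3  regs=(0,15,3,12,7,1)
  step pc=8: addi  $r4, $r1, 4  regs=(0,15,3,12,19,1)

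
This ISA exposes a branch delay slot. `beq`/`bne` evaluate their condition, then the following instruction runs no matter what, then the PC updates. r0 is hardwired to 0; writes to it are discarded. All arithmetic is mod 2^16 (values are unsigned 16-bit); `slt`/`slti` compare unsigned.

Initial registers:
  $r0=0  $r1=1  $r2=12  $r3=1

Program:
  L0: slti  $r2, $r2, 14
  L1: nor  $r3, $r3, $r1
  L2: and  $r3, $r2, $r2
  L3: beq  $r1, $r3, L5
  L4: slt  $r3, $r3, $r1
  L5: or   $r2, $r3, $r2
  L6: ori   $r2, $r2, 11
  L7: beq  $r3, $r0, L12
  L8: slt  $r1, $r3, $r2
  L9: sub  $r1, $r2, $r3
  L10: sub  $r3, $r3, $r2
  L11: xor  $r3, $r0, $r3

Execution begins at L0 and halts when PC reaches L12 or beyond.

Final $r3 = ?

PC=0  slti  $r2, $r2, 14     | $r0=0 $r1=1 $r2=1 $r3=1
PC=1  nor  $r3, $r3, $r1     | $r0=0 $r1=1 $r2=1 $r3=65534
PC=2  and  $r3, $r2, $r2     | $r0=0 $r1=1 $r2=1 $r3=1
PC=3  beq  $r1, $r3, L5      | $r0=0 $r1=1 $r2=1 $r3=1  [TAKEN]
PC=4  slt  $r3, $r3, $r1     | $r0=0 $r1=1 $r2=1 $r3=0
PC=5  or   $r2, $r3, $r2     | $r0=0 $r1=1 $r2=1 $r3=0
PC=6  ori   $r2, $r2, 11     | $r0=0 $r1=1 $r2=11 $r3=0
PC=7  beq  $r3, $r0, L12     | $r0=0 $r1=1 $r2=11 $r3=0  [TAKEN]
PC=8  slt  $r1, $r3, $r2     | $r0=0 $r1=1 $r2=11 $r3=0

0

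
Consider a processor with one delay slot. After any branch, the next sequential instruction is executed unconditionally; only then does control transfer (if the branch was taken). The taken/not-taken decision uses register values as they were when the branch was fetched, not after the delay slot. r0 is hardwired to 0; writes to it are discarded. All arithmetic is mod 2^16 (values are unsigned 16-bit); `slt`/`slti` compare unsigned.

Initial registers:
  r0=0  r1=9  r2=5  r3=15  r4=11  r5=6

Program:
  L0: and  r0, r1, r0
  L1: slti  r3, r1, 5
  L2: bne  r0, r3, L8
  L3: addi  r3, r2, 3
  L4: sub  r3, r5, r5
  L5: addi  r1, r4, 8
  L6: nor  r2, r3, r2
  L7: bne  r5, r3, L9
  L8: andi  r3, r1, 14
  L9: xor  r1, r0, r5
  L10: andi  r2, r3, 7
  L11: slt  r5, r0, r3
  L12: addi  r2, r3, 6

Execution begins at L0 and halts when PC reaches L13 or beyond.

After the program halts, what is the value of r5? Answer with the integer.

1

PC=0  and  r0, r1, r0        | r0=0 r1=9 r2=5 r3=15 r4=11 r5=6
PC=1  slti  r3, r1, 5        | r0=0 r1=9 r2=5 r3=0 r4=11 r5=6
PC=2  bne  r0, r3, L8        | r0=0 r1=9 r2=5 r3=0 r4=11 r5=6  [not taken]
PC=3  addi  r3, r2, 3        | r0=0 r1=9 r2=5 r3=8 r4=11 r5=6
PC=4  sub  r3, r5, r5        | r0=0 r1=9 r2=5 r3=0 r4=11 r5=6
PC=5  addi  r1, r4, 8        | r0=0 r1=19 r2=5 r3=0 r4=11 r5=6
PC=6  nor  r2, r3, r2        | r0=0 r1=19 r2=65530 r3=0 r4=11 r5=6
PC=7  bne  r5, r3, L9        | r0=0 r1=19 r2=65530 r3=0 r4=11 r5=6  [TAKEN]
PC=8  andi  r3, r1, 14       | r0=0 r1=19 r2=65530 r3=2 r4=11 r5=6
PC=9  xor  r1, r0, r5        | r0=0 r1=6 r2=65530 r3=2 r4=11 r5=6
PC=10 andi  r2, r3, 7        | r0=0 r1=6 r2=2 r3=2 r4=11 r5=6
PC=11 slt  r5, r0, r3        | r0=0 r1=6 r2=2 r3=2 r4=11 r5=1
PC=12 addi  r2, r3, 6        | r0=0 r1=6 r2=8 r3=2 r4=11 r5=1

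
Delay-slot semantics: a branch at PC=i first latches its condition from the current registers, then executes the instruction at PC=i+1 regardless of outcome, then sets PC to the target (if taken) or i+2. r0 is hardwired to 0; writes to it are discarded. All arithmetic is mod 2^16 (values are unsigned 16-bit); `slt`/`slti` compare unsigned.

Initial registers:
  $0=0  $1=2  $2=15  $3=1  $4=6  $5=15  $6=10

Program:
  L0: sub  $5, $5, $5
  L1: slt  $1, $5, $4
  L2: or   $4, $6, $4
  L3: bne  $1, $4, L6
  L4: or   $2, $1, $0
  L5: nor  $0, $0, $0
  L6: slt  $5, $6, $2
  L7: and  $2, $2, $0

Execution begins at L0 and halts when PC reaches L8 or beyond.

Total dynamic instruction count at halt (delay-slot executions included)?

7

  step pc=0: sub  $5, $5, $5  regs=(0,2,15,1,6,0,10)
  step pc=1: slt  $1, $5, $4  regs=(0,1,15,1,6,0,10)
  step pc=2: or   $4, $6, $4  regs=(0,1,15,1,14,0,10)
  step pc=3: bne  $1, $4, L6  cond=T  regs=(0,1,15,1,14,0,10)
  step pc=4: or   $2, $1, $0  regs=(0,1,1,1,14,0,10)
  step pc=6: slt  $5, $6, $2  regs=(0,1,1,1,14,0,10)
  step pc=7: and  $2, $2, $0  regs=(0,1,0,1,14,0,10)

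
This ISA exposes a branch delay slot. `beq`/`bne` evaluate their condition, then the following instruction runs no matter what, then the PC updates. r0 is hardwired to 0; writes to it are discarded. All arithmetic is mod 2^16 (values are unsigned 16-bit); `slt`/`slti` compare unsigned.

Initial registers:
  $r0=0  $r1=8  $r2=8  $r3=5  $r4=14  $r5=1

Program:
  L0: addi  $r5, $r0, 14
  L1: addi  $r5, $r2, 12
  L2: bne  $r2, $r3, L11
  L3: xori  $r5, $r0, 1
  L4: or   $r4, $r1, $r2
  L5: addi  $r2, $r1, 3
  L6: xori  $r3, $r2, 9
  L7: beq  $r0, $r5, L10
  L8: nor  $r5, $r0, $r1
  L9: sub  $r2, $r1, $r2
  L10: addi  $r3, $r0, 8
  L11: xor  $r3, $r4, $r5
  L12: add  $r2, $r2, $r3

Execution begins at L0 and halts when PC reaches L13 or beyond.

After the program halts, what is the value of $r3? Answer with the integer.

15

[0] addi  $r5, $r0, 14  →  {$r0:0, $r1:8, $r2:8, $r3:5, $r4:14, $r5:14}
[1] addi  $r5, $r2, 12  →  {$r0:0, $r1:8, $r2:8, $r3:5, $r4:14, $r5:20}
[2] bne  $r2, $r3, L11  →  {$r0:0, $r1:8, $r2:8, $r3:5, $r4:14, $r5:20}  ⟨branch taken⟩
[3] xori  $r5, $r0, 1  →  {$r0:0, $r1:8, $r2:8, $r3:5, $r4:14, $r5:1}
[11] xor  $r3, $r4, $r5  →  {$r0:0, $r1:8, $r2:8, $r3:15, $r4:14, $r5:1}
[12] add  $r2, $r2, $r3  →  {$r0:0, $r1:8, $r2:23, $r3:15, $r4:14, $r5:1}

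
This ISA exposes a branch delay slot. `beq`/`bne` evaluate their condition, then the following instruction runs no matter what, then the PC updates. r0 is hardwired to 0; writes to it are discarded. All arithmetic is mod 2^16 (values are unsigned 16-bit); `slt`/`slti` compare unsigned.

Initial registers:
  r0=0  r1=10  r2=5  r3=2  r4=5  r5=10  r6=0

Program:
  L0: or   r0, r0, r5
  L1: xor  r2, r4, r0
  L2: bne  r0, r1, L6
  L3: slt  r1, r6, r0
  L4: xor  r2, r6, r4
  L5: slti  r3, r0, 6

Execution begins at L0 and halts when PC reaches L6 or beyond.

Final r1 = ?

  step pc=0: or   r0, r0, r5  regs=(0,10,5,2,5,10,0)
  step pc=1: xor  r2, r4, r0  regs=(0,10,5,2,5,10,0)
  step pc=2: bne  r0, r1, L6  cond=T  regs=(0,10,5,2,5,10,0)
  step pc=3: slt  r1, r6, r0  regs=(0,0,5,2,5,10,0)

0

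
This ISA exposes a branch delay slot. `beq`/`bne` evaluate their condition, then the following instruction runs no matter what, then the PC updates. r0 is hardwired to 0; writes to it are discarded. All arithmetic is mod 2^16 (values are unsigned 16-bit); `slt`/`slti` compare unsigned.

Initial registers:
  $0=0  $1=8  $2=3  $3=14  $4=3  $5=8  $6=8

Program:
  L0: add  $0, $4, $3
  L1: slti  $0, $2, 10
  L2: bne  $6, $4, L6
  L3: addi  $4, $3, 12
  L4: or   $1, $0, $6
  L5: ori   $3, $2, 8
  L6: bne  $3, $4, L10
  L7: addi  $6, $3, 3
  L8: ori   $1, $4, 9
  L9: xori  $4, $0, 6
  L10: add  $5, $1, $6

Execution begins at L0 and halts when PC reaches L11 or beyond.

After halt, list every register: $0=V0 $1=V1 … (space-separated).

$0=0 $1=8 $2=3 $3=14 $4=26 $5=25 $6=17

  step pc=0: add  $0, $4, $3  regs=(0,8,3,14,3,8,8)
  step pc=1: slti  $0, $2, 10  regs=(0,8,3,14,3,8,8)
  step pc=2: bne  $6, $4, L6  cond=T  regs=(0,8,3,14,3,8,8)
  step pc=3: addi  $4, $3, 12  regs=(0,8,3,14,26,8,8)
  step pc=6: bne  $3, $4, L10  cond=T  regs=(0,8,3,14,26,8,8)
  step pc=7: addi  $6, $3, 3  regs=(0,8,3,14,26,8,17)
  step pc=10: add  $5, $1, $6  regs=(0,8,3,14,26,25,17)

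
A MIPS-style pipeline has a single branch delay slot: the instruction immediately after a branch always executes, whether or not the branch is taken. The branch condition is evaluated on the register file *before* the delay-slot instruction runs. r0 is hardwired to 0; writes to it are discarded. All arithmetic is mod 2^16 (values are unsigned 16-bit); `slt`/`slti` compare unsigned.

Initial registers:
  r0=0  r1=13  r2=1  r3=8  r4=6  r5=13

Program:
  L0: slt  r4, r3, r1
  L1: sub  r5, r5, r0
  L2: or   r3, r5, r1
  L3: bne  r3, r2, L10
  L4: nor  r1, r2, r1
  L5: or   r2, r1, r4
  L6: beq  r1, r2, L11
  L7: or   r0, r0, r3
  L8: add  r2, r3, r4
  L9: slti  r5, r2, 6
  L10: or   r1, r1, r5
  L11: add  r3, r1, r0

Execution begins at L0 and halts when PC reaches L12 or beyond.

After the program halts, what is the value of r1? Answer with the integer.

#0 slt  r4, r3, r1 ; 0/13/1/8/1/13
#1 sub  r5, r5, r0 ; 0/13/1/8/1/13
#2 or   r3, r5, r1 ; 0/13/1/13/1/13
#3 bne  r3, r2, L10 ; 0/13/1/13/1/13 ; →target
#4 nor  r1, r2, r1 ; 0/65522/1/13/1/13
#10 or   r1, r1, r5 ; 0/65535/1/13/1/13
#11 add  r3, r1, r0 ; 0/65535/1/65535/1/13

65535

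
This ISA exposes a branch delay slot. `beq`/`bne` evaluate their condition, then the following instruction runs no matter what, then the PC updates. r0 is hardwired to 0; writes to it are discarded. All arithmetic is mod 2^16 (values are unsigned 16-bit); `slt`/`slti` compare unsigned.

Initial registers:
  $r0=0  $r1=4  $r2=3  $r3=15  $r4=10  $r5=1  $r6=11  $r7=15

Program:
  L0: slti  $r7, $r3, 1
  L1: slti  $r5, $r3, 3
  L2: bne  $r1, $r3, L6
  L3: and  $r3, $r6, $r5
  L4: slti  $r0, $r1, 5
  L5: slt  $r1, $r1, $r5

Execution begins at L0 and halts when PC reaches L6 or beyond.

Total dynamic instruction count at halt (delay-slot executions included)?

PC=0  slti  $r7, $r3, 1      | $r0=0 $r1=4 $r2=3 $r3=15 $r4=10 $r5=1 $r6=11 $r7=0
PC=1  slti  $r5, $r3, 3      | $r0=0 $r1=4 $r2=3 $r3=15 $r4=10 $r5=0 $r6=11 $r7=0
PC=2  bne  $r1, $r3, L6      | $r0=0 $r1=4 $r2=3 $r3=15 $r4=10 $r5=0 $r6=11 $r7=0  [TAKEN]
PC=3  and  $r3, $r6, $r5     | $r0=0 $r1=4 $r2=3 $r3=0 $r4=10 $r5=0 $r6=11 $r7=0

4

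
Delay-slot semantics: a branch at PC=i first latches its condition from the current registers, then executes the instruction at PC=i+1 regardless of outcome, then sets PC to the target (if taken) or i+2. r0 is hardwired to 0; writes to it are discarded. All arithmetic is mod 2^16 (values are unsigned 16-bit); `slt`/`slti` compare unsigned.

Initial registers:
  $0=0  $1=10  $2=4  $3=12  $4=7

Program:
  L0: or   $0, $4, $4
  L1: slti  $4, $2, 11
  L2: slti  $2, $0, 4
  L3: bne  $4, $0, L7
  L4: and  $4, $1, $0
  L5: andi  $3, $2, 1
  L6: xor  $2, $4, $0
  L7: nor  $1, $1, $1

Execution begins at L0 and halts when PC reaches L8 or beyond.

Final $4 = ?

0

PC=0  or   $0, $4, $4        | $0=0 $1=10 $2=4 $3=12 $4=7
PC=1  slti  $4, $2, 11       | $0=0 $1=10 $2=4 $3=12 $4=1
PC=2  slti  $2, $0, 4        | $0=0 $1=10 $2=1 $3=12 $4=1
PC=3  bne  $4, $0, L7        | $0=0 $1=10 $2=1 $3=12 $4=1  [TAKEN]
PC=4  and  $4, $1, $0        | $0=0 $1=10 $2=1 $3=12 $4=0
PC=7  nor  $1, $1, $1        | $0=0 $1=65525 $2=1 $3=12 $4=0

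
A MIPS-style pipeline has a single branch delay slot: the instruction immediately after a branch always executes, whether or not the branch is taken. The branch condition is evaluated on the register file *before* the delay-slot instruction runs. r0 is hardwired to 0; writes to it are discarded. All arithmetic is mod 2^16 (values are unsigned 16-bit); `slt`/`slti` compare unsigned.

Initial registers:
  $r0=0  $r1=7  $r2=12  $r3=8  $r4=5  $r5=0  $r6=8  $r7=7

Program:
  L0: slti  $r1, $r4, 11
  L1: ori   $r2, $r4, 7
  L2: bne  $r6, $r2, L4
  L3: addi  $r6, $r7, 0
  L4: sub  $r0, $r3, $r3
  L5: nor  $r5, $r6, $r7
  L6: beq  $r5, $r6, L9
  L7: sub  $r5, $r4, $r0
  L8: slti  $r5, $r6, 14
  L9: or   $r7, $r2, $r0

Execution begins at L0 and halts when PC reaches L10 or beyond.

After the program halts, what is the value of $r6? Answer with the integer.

#0 slti  $r1, $r4, 11 ; 0/1/12/8/5/0/8/7
#1 ori   $r2, $r4, 7 ; 0/1/7/8/5/0/8/7
#2 bne  $r6, $r2, L4 ; 0/1/7/8/5/0/8/7 ; →target
#3 addi  $r6, $r7, 0 ; 0/1/7/8/5/0/7/7
#4 sub  $r0, $r3, $r3 ; 0/1/7/8/5/0/7/7
#5 nor  $r5, $r6, $r7 ; 0/1/7/8/5/65528/7/7
#6 beq  $r5, $r6, L9 ; 0/1/7/8/5/65528/7/7 ; →fallthru
#7 sub  $r5, $r4, $r0 ; 0/1/7/8/5/5/7/7
#8 slti  $r5, $r6, 14 ; 0/1/7/8/5/1/7/7
#9 or   $r7, $r2, $r0 ; 0/1/7/8/5/1/7/7

7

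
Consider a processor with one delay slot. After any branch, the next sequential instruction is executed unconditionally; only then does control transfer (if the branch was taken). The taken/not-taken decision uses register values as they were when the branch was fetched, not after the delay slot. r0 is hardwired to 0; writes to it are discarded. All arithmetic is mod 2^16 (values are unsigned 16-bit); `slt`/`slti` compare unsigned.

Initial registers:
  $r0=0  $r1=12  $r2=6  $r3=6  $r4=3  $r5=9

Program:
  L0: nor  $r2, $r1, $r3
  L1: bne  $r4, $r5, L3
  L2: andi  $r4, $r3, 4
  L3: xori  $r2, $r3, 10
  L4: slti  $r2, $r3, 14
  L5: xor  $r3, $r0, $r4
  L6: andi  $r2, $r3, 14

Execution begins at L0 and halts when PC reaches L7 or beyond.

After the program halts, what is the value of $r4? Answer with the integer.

4

PC=0  nor  $r2, $r1, $r3     | $r0=0 $r1=12 $r2=65521 $r3=6 $r4=3 $r5=9
PC=1  bne  $r4, $r5, L3      | $r0=0 $r1=12 $r2=65521 $r3=6 $r4=3 $r5=9  [TAKEN]
PC=2  andi  $r4, $r3, 4      | $r0=0 $r1=12 $r2=65521 $r3=6 $r4=4 $r5=9
PC=3  xori  $r2, $r3, 10     | $r0=0 $r1=12 $r2=12 $r3=6 $r4=4 $r5=9
PC=4  slti  $r2, $r3, 14     | $r0=0 $r1=12 $r2=1 $r3=6 $r4=4 $r5=9
PC=5  xor  $r3, $r0, $r4     | $r0=0 $r1=12 $r2=1 $r3=4 $r4=4 $r5=9
PC=6  andi  $r2, $r3, 14     | $r0=0 $r1=12 $r2=4 $r3=4 $r4=4 $r5=9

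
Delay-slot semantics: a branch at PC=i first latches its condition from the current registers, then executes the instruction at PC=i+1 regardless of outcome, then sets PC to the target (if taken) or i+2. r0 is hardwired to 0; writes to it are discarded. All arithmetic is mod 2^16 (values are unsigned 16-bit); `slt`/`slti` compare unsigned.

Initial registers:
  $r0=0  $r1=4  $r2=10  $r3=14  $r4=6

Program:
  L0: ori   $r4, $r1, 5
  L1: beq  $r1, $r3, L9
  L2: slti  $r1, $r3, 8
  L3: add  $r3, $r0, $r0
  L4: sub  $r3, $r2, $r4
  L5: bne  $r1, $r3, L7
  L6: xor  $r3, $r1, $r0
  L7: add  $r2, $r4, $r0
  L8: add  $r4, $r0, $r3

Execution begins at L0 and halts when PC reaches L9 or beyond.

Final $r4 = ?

0

[0] ori   $r4, $r1, 5  →  {$r0:0, $r1:4, $r2:10, $r3:14, $r4:5}
[1] beq  $r1, $r3, L9  →  {$r0:0, $r1:4, $r2:10, $r3:14, $r4:5}  ⟨branch fallthrough⟩
[2] slti  $r1, $r3, 8  →  {$r0:0, $r1:0, $r2:10, $r3:14, $r4:5}
[3] add  $r3, $r0, $r0  →  {$r0:0, $r1:0, $r2:10, $r3:0, $r4:5}
[4] sub  $r3, $r2, $r4  →  {$r0:0, $r1:0, $r2:10, $r3:5, $r4:5}
[5] bne  $r1, $r3, L7  →  {$r0:0, $r1:0, $r2:10, $r3:5, $r4:5}  ⟨branch taken⟩
[6] xor  $r3, $r1, $r0  →  {$r0:0, $r1:0, $r2:10, $r3:0, $r4:5}
[7] add  $r2, $r4, $r0  →  {$r0:0, $r1:0, $r2:5, $r3:0, $r4:5}
[8] add  $r4, $r0, $r3  →  {$r0:0, $r1:0, $r2:5, $r3:0, $r4:0}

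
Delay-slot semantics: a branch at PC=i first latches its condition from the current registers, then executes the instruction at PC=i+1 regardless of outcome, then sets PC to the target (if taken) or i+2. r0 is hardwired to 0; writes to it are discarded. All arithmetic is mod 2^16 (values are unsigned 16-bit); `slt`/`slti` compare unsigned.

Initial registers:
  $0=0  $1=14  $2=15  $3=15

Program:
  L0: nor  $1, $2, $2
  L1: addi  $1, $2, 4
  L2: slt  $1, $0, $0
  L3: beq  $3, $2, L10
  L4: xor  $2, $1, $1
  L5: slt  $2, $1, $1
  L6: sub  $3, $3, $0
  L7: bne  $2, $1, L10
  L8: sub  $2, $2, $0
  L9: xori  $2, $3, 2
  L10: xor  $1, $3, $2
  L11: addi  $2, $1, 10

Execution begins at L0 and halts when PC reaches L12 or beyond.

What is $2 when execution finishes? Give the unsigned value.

[0] nor  $1, $2, $2  →  {$0:0, $1:65520, $2:15, $3:15}
[1] addi  $1, $2, 4  →  {$0:0, $1:19, $2:15, $3:15}
[2] slt  $1, $0, $0  →  {$0:0, $1:0, $2:15, $3:15}
[3] beq  $3, $2, L10  →  {$0:0, $1:0, $2:15, $3:15}  ⟨branch taken⟩
[4] xor  $2, $1, $1  →  {$0:0, $1:0, $2:0, $3:15}
[10] xor  $1, $3, $2  →  {$0:0, $1:15, $2:0, $3:15}
[11] addi  $2, $1, 10  →  {$0:0, $1:15, $2:25, $3:15}

25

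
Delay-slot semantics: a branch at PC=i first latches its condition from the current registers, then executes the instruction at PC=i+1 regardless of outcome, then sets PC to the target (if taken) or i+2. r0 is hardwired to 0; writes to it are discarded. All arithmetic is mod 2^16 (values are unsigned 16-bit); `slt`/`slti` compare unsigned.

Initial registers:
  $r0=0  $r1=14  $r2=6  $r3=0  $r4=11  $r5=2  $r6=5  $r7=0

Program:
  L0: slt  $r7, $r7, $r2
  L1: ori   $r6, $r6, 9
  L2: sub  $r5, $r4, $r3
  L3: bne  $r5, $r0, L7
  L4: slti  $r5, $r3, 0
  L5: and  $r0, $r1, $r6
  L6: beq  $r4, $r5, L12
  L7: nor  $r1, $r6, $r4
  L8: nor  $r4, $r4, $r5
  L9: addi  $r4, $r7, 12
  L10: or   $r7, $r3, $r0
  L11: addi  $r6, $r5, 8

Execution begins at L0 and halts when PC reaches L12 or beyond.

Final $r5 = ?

0

PC=0  slt  $r7, $r7, $r2     | $r0=0 $r1=14 $r2=6 $r3=0 $r4=11 $r5=2 $r6=5 $r7=1
PC=1  ori   $r6, $r6, 9      | $r0=0 $r1=14 $r2=6 $r3=0 $r4=11 $r5=2 $r6=13 $r7=1
PC=2  sub  $r5, $r4, $r3     | $r0=0 $r1=14 $r2=6 $r3=0 $r4=11 $r5=11 $r6=13 $r7=1
PC=3  bne  $r5, $r0, L7      | $r0=0 $r1=14 $r2=6 $r3=0 $r4=11 $r5=11 $r6=13 $r7=1  [TAKEN]
PC=4  slti  $r5, $r3, 0      | $r0=0 $r1=14 $r2=6 $r3=0 $r4=11 $r5=0 $r6=13 $r7=1
PC=7  nor  $r1, $r6, $r4     | $r0=0 $r1=65520 $r2=6 $r3=0 $r4=11 $r5=0 $r6=13 $r7=1
PC=8  nor  $r4, $r4, $r5     | $r0=0 $r1=65520 $r2=6 $r3=0 $r4=65524 $r5=0 $r6=13 $r7=1
PC=9  addi  $r4, $r7, 12     | $r0=0 $r1=65520 $r2=6 $r3=0 $r4=13 $r5=0 $r6=13 $r7=1
PC=10 or   $r7, $r3, $r0     | $r0=0 $r1=65520 $r2=6 $r3=0 $r4=13 $r5=0 $r6=13 $r7=0
PC=11 addi  $r6, $r5, 8      | $r0=0 $r1=65520 $r2=6 $r3=0 $r4=13 $r5=0 $r6=8 $r7=0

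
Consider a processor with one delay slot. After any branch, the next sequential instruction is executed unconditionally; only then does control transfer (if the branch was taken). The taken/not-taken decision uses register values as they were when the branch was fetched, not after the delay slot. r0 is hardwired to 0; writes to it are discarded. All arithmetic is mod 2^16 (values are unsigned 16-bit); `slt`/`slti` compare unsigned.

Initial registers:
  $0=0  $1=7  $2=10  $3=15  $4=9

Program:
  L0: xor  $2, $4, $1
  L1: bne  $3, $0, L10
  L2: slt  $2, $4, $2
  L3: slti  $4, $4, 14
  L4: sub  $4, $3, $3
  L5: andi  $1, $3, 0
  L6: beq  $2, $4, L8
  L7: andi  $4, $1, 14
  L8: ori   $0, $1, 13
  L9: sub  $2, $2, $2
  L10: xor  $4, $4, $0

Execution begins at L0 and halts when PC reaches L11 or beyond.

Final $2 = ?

#0 xor  $2, $4, $1 ; 0/7/14/15/9
#1 bne  $3, $0, L10 ; 0/7/14/15/9 ; →target
#2 slt  $2, $4, $2 ; 0/7/1/15/9
#10 xor  $4, $4, $0 ; 0/7/1/15/9

1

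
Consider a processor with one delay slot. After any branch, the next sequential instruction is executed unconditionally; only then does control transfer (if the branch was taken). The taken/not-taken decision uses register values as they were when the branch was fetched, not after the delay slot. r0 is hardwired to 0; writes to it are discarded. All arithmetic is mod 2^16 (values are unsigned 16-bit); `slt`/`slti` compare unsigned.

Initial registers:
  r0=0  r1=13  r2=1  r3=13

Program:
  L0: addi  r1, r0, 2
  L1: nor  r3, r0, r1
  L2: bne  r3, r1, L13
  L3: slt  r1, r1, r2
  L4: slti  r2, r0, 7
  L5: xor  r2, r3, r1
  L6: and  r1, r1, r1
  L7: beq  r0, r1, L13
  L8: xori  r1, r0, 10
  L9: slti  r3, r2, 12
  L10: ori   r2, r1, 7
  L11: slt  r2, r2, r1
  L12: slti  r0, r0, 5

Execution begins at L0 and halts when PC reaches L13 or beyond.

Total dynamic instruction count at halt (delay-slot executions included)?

#0 addi  r1, r0, 2 ; 0/2/1/13
#1 nor  r3, r0, r1 ; 0/2/1/65533
#2 bne  r3, r1, L13 ; 0/2/1/65533 ; →target
#3 slt  r1, r1, r2 ; 0/0/1/65533

4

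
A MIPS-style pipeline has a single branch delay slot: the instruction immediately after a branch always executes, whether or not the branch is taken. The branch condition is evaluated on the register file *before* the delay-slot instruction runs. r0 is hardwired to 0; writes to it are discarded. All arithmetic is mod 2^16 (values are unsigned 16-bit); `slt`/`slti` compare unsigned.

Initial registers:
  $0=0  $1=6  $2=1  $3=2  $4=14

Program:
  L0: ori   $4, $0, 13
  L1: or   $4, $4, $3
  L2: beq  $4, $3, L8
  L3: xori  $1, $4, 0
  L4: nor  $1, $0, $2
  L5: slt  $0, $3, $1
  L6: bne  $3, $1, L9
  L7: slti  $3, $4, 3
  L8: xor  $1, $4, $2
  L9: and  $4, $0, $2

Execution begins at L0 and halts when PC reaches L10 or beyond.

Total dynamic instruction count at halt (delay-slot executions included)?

9

[0] ori   $4, $0, 13  →  {$0:0, $1:6, $2:1, $3:2, $4:13}
[1] or   $4, $4, $3  →  {$0:0, $1:6, $2:1, $3:2, $4:15}
[2] beq  $4, $3, L8  →  {$0:0, $1:6, $2:1, $3:2, $4:15}  ⟨branch fallthrough⟩
[3] xori  $1, $4, 0  →  {$0:0, $1:15, $2:1, $3:2, $4:15}
[4] nor  $1, $0, $2  →  {$0:0, $1:65534, $2:1, $3:2, $4:15}
[5] slt  $0, $3, $1  →  {$0:0, $1:65534, $2:1, $3:2, $4:15}
[6] bne  $3, $1, L9  →  {$0:0, $1:65534, $2:1, $3:2, $4:15}  ⟨branch taken⟩
[7] slti  $3, $4, 3  →  {$0:0, $1:65534, $2:1, $3:0, $4:15}
[9] and  $4, $0, $2  →  {$0:0, $1:65534, $2:1, $3:0, $4:0}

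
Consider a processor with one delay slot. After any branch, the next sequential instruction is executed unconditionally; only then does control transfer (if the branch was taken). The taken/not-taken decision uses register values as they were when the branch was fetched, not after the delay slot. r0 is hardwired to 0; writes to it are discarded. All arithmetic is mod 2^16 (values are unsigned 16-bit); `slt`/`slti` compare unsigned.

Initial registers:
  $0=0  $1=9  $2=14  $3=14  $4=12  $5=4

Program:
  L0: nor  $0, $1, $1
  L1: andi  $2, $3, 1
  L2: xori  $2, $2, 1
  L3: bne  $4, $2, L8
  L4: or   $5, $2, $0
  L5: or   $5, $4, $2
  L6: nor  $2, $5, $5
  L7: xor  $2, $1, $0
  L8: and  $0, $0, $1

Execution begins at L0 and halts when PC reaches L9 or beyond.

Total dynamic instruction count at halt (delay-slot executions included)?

6

  step pc=0: nor  $0, $1, $1  regs=(0,9,14,14,12,4)
  step pc=1: andi  $2, $3, 1  regs=(0,9,0,14,12,4)
  step pc=2: xori  $2, $2, 1  regs=(0,9,1,14,12,4)
  step pc=3: bne  $4, $2, L8  cond=T  regs=(0,9,1,14,12,4)
  step pc=4: or   $5, $2, $0  regs=(0,9,1,14,12,1)
  step pc=8: and  $0, $0, $1  regs=(0,9,1,14,12,1)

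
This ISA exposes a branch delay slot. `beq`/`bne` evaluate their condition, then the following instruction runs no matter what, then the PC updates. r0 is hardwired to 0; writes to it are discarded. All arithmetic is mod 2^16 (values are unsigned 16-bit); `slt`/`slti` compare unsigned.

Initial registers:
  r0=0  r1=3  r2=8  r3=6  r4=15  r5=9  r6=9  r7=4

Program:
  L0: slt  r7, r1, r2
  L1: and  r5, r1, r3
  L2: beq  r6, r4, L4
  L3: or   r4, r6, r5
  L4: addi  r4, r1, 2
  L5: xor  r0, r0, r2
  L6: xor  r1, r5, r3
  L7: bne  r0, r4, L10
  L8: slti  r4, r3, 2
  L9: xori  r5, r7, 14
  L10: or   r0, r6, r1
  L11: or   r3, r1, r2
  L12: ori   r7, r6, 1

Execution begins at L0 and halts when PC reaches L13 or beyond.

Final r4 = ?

PC=0  slt  r7, r1, r2        | r0=0 r1=3 r2=8 r3=6 r4=15 r5=9 r6=9 r7=1
PC=1  and  r5, r1, r3        | r0=0 r1=3 r2=8 r3=6 r4=15 r5=2 r6=9 r7=1
PC=2  beq  r6, r4, L4        | r0=0 r1=3 r2=8 r3=6 r4=15 r5=2 r6=9 r7=1  [not taken]
PC=3  or   r4, r6, r5        | r0=0 r1=3 r2=8 r3=6 r4=11 r5=2 r6=9 r7=1
PC=4  addi  r4, r1, 2        | r0=0 r1=3 r2=8 r3=6 r4=5 r5=2 r6=9 r7=1
PC=5  xor  r0, r0, r2        | r0=0 r1=3 r2=8 r3=6 r4=5 r5=2 r6=9 r7=1
PC=6  xor  r1, r5, r3        | r0=0 r1=4 r2=8 r3=6 r4=5 r5=2 r6=9 r7=1
PC=7  bne  r0, r4, L10       | r0=0 r1=4 r2=8 r3=6 r4=5 r5=2 r6=9 r7=1  [TAKEN]
PC=8  slti  r4, r3, 2        | r0=0 r1=4 r2=8 r3=6 r4=0 r5=2 r6=9 r7=1
PC=10 or   r0, r6, r1        | r0=0 r1=4 r2=8 r3=6 r4=0 r5=2 r6=9 r7=1
PC=11 or   r3, r1, r2        | r0=0 r1=4 r2=8 r3=12 r4=0 r5=2 r6=9 r7=1
PC=12 ori   r7, r6, 1        | r0=0 r1=4 r2=8 r3=12 r4=0 r5=2 r6=9 r7=9

0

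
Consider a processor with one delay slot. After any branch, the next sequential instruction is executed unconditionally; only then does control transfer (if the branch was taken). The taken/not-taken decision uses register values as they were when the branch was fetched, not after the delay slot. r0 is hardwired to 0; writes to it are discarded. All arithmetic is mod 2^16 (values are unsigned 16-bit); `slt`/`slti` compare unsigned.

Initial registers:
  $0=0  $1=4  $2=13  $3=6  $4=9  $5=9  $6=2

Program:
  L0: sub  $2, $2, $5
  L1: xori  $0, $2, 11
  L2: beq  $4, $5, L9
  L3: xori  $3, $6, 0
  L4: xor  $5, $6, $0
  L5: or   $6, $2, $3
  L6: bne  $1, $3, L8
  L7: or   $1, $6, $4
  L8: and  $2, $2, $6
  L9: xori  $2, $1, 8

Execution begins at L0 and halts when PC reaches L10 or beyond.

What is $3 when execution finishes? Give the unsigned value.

[0] sub  $2, $2, $5  →  {$0:0, $1:4, $2:4, $3:6, $4:9, $5:9, $6:2}
[1] xori  $0, $2, 11  →  {$0:0, $1:4, $2:4, $3:6, $4:9, $5:9, $6:2}
[2] beq  $4, $5, L9  →  {$0:0, $1:4, $2:4, $3:6, $4:9, $5:9, $6:2}  ⟨branch taken⟩
[3] xori  $3, $6, 0  →  {$0:0, $1:4, $2:4, $3:2, $4:9, $5:9, $6:2}
[9] xori  $2, $1, 8  →  {$0:0, $1:4, $2:12, $3:2, $4:9, $5:9, $6:2}

2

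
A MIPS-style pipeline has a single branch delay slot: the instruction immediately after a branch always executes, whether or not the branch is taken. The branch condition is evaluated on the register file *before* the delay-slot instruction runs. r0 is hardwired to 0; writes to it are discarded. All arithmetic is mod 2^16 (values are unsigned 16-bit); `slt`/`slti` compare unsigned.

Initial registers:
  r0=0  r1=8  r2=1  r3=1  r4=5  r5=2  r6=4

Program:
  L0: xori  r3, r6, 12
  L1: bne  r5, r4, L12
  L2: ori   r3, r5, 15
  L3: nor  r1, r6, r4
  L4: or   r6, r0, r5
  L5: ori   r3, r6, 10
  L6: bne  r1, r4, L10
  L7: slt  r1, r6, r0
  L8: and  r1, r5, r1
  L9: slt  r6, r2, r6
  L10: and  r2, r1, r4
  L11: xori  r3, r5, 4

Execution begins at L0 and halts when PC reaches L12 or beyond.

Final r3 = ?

#0 xori  r3, r6, 12 ; 0/8/1/8/5/2/4
#1 bne  r5, r4, L12 ; 0/8/1/8/5/2/4 ; →target
#2 ori   r3, r5, 15 ; 0/8/1/15/5/2/4

15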